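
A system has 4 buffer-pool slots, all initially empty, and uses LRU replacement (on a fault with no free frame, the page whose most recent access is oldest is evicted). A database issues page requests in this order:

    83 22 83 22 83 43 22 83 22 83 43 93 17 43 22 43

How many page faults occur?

83 → fault, frames (83)
22 → fault, frames (83 22)
83 → hit
22 → hit
83 → hit
43 → fault, frames (22 83 43)
22 → hit
83 → hit
22 → hit
83 → hit
43 → hit
93 → fault, frames (22 83 43 93)
17 → fault, evict 22, frames (83 43 93 17)
43 → hit
22 → fault, evict 83, frames (93 17 43 22)
43 → hit
Page faults: 6.

6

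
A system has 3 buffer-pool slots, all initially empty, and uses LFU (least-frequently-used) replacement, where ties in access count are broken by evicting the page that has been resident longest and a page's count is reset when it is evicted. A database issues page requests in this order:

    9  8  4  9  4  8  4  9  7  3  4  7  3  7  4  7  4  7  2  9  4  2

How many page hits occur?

9 -> fault, frames (9)
8 -> fault, frames (9 8)
4 -> fault, frames (9 8 4)
9 -> hit
4 -> hit
8 -> hit
4 -> hit
9 -> hit
7 -> fault, evict 8, frames (9 4 7)
3 -> fault, evict 7, frames (9 4 3)
4 -> hit
7 -> fault, evict 3, frames (9 4 7)
3 -> fault, evict 7, frames (9 4 3)
7 -> fault, evict 3, frames (9 4 7)
4 -> hit
7 -> hit
4 -> hit
7 -> hit
2 -> fault, evict 9, frames (4 7 2)
9 -> fault, evict 2, frames (4 7 9)
4 -> hit
2 -> fault, evict 9, frames (4 7 2)
Hits: 11.

11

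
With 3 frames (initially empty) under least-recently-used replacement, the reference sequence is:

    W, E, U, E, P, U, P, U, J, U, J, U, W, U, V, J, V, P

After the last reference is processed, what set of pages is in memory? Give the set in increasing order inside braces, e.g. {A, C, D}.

{J, P, V}

W → miss, frames [W]
E → miss, frames [W, E]
U → miss, frames [W, E, U]
E → hit
P → miss, evict W, frames [U, E, P]
U → hit
P → hit
U → hit
J → miss, evict E, frames [P, U, J]
U → hit
J → hit
U → hit
W → miss, evict P, frames [J, U, W]
U → hit
V → miss, evict J, frames [W, U, V]
J → miss, evict W, frames [U, V, J]
V → hit
P → miss, evict U, frames [J, V, P]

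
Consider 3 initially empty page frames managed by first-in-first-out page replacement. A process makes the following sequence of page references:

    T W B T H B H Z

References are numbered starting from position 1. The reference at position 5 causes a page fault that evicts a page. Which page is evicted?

pos 1: T: fault, frames [T]
pos 2: W: fault, frames [T, W]
pos 3: B: fault, frames [T, W, B]
pos 4: T: hit
pos 5: H: fault, evict T, frames [W, B, H]
At position 5, page T is evicted.

T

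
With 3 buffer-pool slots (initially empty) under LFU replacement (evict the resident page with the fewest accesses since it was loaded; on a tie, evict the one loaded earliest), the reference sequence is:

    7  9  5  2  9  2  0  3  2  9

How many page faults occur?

6

7 → miss, frames [7]
9 → miss, frames [7, 9]
5 → miss, frames [7, 9, 5]
2 → miss, evict 7, frames [9, 5, 2]
9 → hit
2 → hit
0 → miss, evict 5, frames [9, 2, 0]
3 → miss, evict 0, frames [9, 2, 3]
2 → hit
9 → hit
Page faults: 6.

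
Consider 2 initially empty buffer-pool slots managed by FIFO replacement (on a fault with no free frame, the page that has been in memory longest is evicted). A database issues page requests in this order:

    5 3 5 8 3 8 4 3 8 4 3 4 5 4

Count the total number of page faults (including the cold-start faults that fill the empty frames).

10

5 → miss, frames [5]
3 → miss, frames [5, 3]
5 → hit
8 → miss, evict 5, frames [3, 8]
3 → hit
8 → hit
4 → miss, evict 3, frames [8, 4]
3 → miss, evict 8, frames [4, 3]
8 → miss, evict 4, frames [3, 8]
4 → miss, evict 3, frames [8, 4]
3 → miss, evict 8, frames [4, 3]
4 → hit
5 → miss, evict 4, frames [3, 5]
4 → miss, evict 3, frames [5, 4]
Page faults: 10.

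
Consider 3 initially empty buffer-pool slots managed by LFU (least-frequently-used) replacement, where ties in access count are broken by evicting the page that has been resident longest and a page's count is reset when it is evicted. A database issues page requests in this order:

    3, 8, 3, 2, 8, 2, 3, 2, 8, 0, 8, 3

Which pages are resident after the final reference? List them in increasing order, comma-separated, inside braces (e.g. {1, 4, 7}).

{2, 3, 8}

3 -> fault, frames [3]
8 -> fault, frames [3, 8]
3 -> hit
2 -> fault, frames [3, 8, 2]
8 -> hit
2 -> hit
3 -> hit
2 -> hit
8 -> hit
0 -> fault, evict 3, frames [8, 2, 0]
8 -> hit
3 -> fault, evict 0, frames [8, 2, 3]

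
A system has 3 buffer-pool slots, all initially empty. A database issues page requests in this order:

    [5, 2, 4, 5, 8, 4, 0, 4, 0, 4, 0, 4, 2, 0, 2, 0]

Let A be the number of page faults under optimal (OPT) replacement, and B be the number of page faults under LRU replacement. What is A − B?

-1

Under OPT: F F F . F . F . . . . . . . . . → 5 faults.
Under LRU: F F F . F . F . . . . . F . . . → 6 faults.
A − B = 5 − 6 = -1.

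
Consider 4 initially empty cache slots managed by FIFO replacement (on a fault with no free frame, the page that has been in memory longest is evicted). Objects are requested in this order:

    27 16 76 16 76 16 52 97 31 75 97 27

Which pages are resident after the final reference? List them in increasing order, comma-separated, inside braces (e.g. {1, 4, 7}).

{27, 31, 75, 97}

27: fault, frames [27]
16: fault, frames [27, 16]
76: fault, frames [27, 16, 76]
16: hit
76: hit
16: hit
52: fault, frames [27, 16, 76, 52]
97: fault, evict 27, frames [16, 76, 52, 97]
31: fault, evict 16, frames [76, 52, 97, 31]
75: fault, evict 76, frames [52, 97, 31, 75]
97: hit
27: fault, evict 52, frames [97, 31, 75, 27]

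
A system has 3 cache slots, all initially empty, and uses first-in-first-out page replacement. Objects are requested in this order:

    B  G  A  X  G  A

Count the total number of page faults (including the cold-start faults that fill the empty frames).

4

B: miss, frames {B}
G: miss, frames {B,G}
A: miss, frames {B,G,A}
X: miss, evict B, frames {G,A,X}
G: hit
A: hit
Page faults: 4.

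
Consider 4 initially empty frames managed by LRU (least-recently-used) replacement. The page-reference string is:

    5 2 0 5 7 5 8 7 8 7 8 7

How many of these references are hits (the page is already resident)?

5: fault, frames {5}
2: fault, frames {5,2}
0: fault, frames {5,2,0}
5: hit
7: fault, frames {2,0,5,7}
5: hit
8: fault, evict 2, frames {0,7,5,8}
7: hit
8: hit
7: hit
8: hit
7: hit
Hits: 7.

7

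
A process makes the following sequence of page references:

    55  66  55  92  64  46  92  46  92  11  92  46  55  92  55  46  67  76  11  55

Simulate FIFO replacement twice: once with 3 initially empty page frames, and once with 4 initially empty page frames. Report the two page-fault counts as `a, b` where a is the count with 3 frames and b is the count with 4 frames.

3 frames: F F . F F F . . . F F . F . . F F F F F → 13 faults.
4 frames: F F . F F F . . . F . . F F . . F F F F → 12 faults.
12 < 13: adding a frame reduced faults, as is typical.

13, 12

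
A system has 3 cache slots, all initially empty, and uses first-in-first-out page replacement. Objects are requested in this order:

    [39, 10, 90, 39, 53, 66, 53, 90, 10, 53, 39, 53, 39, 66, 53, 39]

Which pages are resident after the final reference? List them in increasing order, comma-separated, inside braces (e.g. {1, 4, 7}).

{39, 53, 66}

39 → fault, frames [39]
10 → fault, frames [39, 10]
90 → fault, frames [39, 10, 90]
39 → hit
53 → fault, evict 39, frames [10, 90, 53]
66 → fault, evict 10, frames [90, 53, 66]
53 → hit
90 → hit
10 → fault, evict 90, frames [53, 66, 10]
53 → hit
39 → fault, evict 53, frames [66, 10, 39]
53 → fault, evict 66, frames [10, 39, 53]
39 → hit
66 → fault, evict 10, frames [39, 53, 66]
53 → hit
39 → hit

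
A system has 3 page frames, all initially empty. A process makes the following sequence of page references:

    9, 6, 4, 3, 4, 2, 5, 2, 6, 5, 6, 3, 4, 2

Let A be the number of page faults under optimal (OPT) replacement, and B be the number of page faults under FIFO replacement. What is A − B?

Under OPT: F F F F . F F . . . . F F . → 8 faults.
Under FIFO: F F F F . F F . F . . F F F → 10 faults.
A − B = 8 − 10 = -2.

-2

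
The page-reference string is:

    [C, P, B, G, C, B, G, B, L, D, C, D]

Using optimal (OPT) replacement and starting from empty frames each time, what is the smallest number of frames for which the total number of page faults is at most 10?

2

f=1: 12 faults
f=2: 8 faults
f=3: 6 faults
f=4: 6 faults
f=5: 6 faults
f=6: 6 faults
Smallest f with faults ≤ 10 is 2.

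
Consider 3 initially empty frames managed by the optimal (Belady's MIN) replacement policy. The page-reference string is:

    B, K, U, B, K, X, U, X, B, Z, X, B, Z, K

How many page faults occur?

6

B -> fault, frames {B}
K -> fault, frames {B,K}
U -> fault, frames {B,K,U}
B -> hit
K -> hit
X -> fault, evict K, frames {B,U,X}
U -> hit
X -> hit
B -> hit
Z -> fault, evict U, frames {B,X,Z}
X -> hit
B -> hit
Z -> hit
K -> fault, evict Z, frames {B,X,K}
Page faults: 6.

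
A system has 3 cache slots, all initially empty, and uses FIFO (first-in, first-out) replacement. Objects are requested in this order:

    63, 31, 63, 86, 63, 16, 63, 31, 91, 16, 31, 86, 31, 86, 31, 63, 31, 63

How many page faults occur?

63: fault, frames [63]
31: fault, frames [63, 31]
63: hit
86: fault, frames [63, 31, 86]
63: hit
16: fault, evict 63, frames [31, 86, 16]
63: fault, evict 31, frames [86, 16, 63]
31: fault, evict 86, frames [16, 63, 31]
91: fault, evict 16, frames [63, 31, 91]
16: fault, evict 63, frames [31, 91, 16]
31: hit
86: fault, evict 31, frames [91, 16, 86]
31: fault, evict 91, frames [16, 86, 31]
86: hit
31: hit
63: fault, evict 16, frames [86, 31, 63]
31: hit
63: hit
Page faults: 11.

11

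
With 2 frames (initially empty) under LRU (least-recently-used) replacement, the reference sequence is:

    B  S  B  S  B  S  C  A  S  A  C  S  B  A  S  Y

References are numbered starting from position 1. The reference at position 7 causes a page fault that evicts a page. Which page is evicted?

pos 1: B → miss, frames [B]
pos 2: S → miss, frames [B, S]
pos 3: B → hit
pos 4: S → hit
pos 5: B → hit
pos 6: S → hit
pos 7: C → miss, evict B, frames [S, C]
At position 7, page B is evicted.

B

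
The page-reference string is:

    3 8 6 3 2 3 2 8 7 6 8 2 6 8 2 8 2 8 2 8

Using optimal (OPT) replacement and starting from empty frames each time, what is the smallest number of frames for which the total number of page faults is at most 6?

3

f=1: 20 faults
f=2: 9 faults
f=3: 6 faults
f=4: 5 faults
f=5: 5 faults
Smallest f with faults ≤ 6 is 3.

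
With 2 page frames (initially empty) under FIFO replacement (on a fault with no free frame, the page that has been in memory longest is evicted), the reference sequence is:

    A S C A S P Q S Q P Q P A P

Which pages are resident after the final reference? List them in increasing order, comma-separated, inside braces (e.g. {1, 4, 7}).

A: fault, frames {A}
S: fault, frames {A,S}
C: fault, evict A, frames {S,C}
A: fault, evict S, frames {C,A}
S: fault, evict C, frames {A,S}
P: fault, evict A, frames {S,P}
Q: fault, evict S, frames {P,Q}
S: fault, evict P, frames {Q,S}
Q: hit
P: fault, evict Q, frames {S,P}
Q: fault, evict S, frames {P,Q}
P: hit
A: fault, evict P, frames {Q,A}
P: fault, evict Q, frames {A,P}

{A, P}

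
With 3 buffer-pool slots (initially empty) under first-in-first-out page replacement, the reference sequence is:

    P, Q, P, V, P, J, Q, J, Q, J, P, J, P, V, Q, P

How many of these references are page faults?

P -> fault, frames {P}
Q -> fault, frames {P,Q}
P -> hit
V -> fault, frames {P,Q,V}
P -> hit
J -> fault, evict P, frames {Q,V,J}
Q -> hit
J -> hit
Q -> hit
J -> hit
P -> fault, evict Q, frames {V,J,P}
J -> hit
P -> hit
V -> hit
Q -> fault, evict V, frames {J,P,Q}
P -> hit
Page faults: 6.

6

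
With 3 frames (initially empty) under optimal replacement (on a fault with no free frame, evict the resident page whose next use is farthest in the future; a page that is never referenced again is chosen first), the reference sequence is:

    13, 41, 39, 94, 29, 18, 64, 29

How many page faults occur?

7

13 → fault, frames {13}
41 → fault, frames {13,41}
39 → fault, frames {13,41,39}
94 → fault, evict 39, frames {13,41,94}
29 → fault, evict 94, frames {13,41,29}
18 → fault, evict 41, frames {13,29,18}
64 → fault, evict 18, frames {13,29,64}
29 → hit
Page faults: 7.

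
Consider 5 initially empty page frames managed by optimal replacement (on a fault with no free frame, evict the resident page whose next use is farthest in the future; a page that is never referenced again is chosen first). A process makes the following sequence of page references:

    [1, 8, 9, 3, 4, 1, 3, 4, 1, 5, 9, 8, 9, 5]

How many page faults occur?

6

1: miss, frames (1)
8: miss, frames (1 8)
9: miss, frames (1 8 9)
3: miss, frames (1 8 9 3)
4: miss, frames (1 8 9 3 4)
1: hit
3: hit
4: hit
1: hit
5: miss, evict 4, frames (1 8 9 3 5)
9: hit
8: hit
9: hit
5: hit
Page faults: 6.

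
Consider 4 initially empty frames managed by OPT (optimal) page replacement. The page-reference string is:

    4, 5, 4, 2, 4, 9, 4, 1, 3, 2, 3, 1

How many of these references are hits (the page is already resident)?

6

4: miss, frames [4]
5: miss, frames [4, 5]
4: hit
2: miss, frames [4, 5, 2]
4: hit
9: miss, frames [4, 5, 2, 9]
4: hit
1: miss, evict 9, frames [4, 5, 2, 1]
3: miss, evict 5, frames [4, 2, 1, 3]
2: hit
3: hit
1: hit
Hits: 6.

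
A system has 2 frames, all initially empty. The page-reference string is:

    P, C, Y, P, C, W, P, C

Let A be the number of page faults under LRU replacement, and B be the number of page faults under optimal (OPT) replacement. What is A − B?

Under LRU: F F F F F F F F → 8 faults.
Under OPT: F F F . F F . F → 6 faults.
A − B = 8 − 6 = 2.

2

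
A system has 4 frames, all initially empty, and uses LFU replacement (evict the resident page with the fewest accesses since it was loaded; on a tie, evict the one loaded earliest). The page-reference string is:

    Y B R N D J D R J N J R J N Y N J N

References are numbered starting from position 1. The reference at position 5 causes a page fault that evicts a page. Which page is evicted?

Y

pos 1: Y: fault, frames {Y}
pos 2: B: fault, frames {Y,B}
pos 3: R: fault, frames {Y,B,R}
pos 4: N: fault, frames {Y,B,R,N}
pos 5: D: fault, evict Y, frames {B,R,N,D}
At position 5, page Y is evicted.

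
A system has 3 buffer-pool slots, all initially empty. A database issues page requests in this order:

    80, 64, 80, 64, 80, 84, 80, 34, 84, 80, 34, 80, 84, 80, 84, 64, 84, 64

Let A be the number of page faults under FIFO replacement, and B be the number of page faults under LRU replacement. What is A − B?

Under FIFO: F F . . . F . F . F . . . . . F F . → 7 faults.
Under LRU: F F . . . F . F . . . . . . . F . . → 5 faults.
A − B = 7 − 5 = 2.

2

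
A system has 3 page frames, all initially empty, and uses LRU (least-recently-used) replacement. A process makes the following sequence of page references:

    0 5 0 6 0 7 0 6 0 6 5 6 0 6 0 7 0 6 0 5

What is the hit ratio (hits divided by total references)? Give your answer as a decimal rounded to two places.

0 → fault, frames [0]
5 → fault, frames [0, 5]
0 → hit
6 → fault, frames [5, 0, 6]
0 → hit
7 → fault, evict 5, frames [6, 0, 7]
0 → hit
6 → hit
0 → hit
6 → hit
5 → fault, evict 7, frames [0, 6, 5]
6 → hit
0 → hit
6 → hit
0 → hit
7 → fault, evict 5, frames [6, 0, 7]
0 → hit
6 → hit
0 → hit
5 → fault, evict 7, frames [6, 0, 5]
Hits: 13 of 20 references → 13/20 = 0.6500.

0.65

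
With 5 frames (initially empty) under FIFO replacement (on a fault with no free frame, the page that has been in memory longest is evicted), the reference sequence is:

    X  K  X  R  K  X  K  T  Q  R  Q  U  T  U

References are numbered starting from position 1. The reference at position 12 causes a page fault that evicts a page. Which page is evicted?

pos 1: X → fault, frames {X}
pos 2: K → fault, frames {X,K}
pos 3: X → hit
pos 4: R → fault, frames {X,K,R}
pos 5: K → hit
pos 6: X → hit
pos 7: K → hit
pos 8: T → fault, frames {X,K,R,T}
pos 9: Q → fault, frames {X,K,R,T,Q}
pos 10: R → hit
pos 11: Q → hit
pos 12: U → fault, evict X, frames {K,R,T,Q,U}
At position 12, page X is evicted.

X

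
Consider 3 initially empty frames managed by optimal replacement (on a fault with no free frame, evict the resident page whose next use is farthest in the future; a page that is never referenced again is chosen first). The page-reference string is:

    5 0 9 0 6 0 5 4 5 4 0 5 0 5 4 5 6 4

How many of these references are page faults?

6

5: fault, frames (5)
0: fault, frames (5 0)
9: fault, frames (5 0 9)
0: hit
6: fault, evict 9, frames (5 0 6)
0: hit
5: hit
4: fault, evict 6, frames (5 0 4)
5: hit
4: hit
0: hit
5: hit
0: hit
5: hit
4: hit
5: hit
6: fault, evict 0, frames (5 4 6)
4: hit
Page faults: 6.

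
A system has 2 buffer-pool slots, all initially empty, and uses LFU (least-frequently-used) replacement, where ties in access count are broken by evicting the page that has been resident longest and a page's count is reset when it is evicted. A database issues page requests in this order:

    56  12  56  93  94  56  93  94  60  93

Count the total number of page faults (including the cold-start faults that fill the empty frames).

8

56 -> fault, frames (56)
12 -> fault, frames (56 12)
56 -> hit
93 -> fault, evict 12, frames (56 93)
94 -> fault, evict 93, frames (56 94)
56 -> hit
93 -> fault, evict 94, frames (56 93)
94 -> fault, evict 93, frames (56 94)
60 -> fault, evict 94, frames (56 60)
93 -> fault, evict 60, frames (56 93)
Page faults: 8.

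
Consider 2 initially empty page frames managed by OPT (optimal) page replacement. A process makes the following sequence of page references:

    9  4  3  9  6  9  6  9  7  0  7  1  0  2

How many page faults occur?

9: miss, frames [9]
4: miss, frames [9, 4]
3: miss, evict 4, frames [9, 3]
9: hit
6: miss, evict 3, frames [9, 6]
9: hit
6: hit
9: hit
7: miss, evict 6, frames [9, 7]
0: miss, evict 9, frames [7, 0]
7: hit
1: miss, evict 7, frames [0, 1]
0: hit
2: miss, evict 1, frames [0, 2]
Page faults: 8.

8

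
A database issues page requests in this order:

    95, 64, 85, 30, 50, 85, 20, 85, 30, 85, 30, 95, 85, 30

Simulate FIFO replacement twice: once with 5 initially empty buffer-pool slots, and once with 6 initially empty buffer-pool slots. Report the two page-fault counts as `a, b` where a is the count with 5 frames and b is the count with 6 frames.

7, 6

5 frames: F F F F F . F . . . . F . . → 7 faults.
6 frames: F F F F F . F . . . . . . . → 6 faults.
6 < 7: adding a frame reduced faults, as is typical.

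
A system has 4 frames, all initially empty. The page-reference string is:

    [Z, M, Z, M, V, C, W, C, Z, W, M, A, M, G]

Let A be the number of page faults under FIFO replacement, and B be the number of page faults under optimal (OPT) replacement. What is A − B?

Under FIFO: F F . . F F F . F . F F . F → 9 faults.
Under OPT: F F . . F F F . . . . F . F → 7 faults.
A − B = 9 − 7 = 2.

2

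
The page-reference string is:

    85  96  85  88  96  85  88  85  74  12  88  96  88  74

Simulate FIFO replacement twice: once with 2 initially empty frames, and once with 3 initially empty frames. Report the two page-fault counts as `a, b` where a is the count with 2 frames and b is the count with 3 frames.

2 frames: F F . F . F . . F F F F . F → 9 faults.
3 frames: F F . F . . . . F F . F F F → 8 faults.
8 < 9: adding a frame reduced faults, as is typical.

9, 8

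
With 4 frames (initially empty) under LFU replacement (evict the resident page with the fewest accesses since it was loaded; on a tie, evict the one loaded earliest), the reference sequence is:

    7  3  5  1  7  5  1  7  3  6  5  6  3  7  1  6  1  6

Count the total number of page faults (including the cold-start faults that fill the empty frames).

7

7 -> miss, frames {7}
3 -> miss, frames {7,3}
5 -> miss, frames {7,3,5}
1 -> miss, frames {7,3,5,1}
7 -> hit
5 -> hit
1 -> hit
7 -> hit
3 -> hit
6 -> miss, evict 3, frames {7,5,1,6}
5 -> hit
6 -> hit
3 -> miss, evict 1, frames {7,5,6,3}
7 -> hit
1 -> miss, evict 3, frames {7,5,6,1}
6 -> hit
1 -> hit
6 -> hit
Page faults: 7.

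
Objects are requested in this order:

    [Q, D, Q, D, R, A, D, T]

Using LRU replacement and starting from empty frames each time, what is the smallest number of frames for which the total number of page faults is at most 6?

2

f=1: 8 faults
f=2: 6 faults
f=3: 5 faults
f=4: 5 faults
f=5: 5 faults
Smallest f with faults ≤ 6 is 2.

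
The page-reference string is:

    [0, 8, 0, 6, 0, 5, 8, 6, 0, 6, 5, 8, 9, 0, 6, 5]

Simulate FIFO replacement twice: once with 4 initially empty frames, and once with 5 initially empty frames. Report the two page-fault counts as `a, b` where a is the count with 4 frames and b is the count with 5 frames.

4 frames: F F . F . F . . . . . . F F . . → 6 faults.
5 frames: F F . F . F . . . . . . F . . . → 5 faults.
5 < 6: adding a frame reduced faults, as is typical.

6, 5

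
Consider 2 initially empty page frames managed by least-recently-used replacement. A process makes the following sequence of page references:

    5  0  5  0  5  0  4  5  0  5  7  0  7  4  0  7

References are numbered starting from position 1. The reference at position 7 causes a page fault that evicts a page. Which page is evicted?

pos 1: 5: miss, frames [5]
pos 2: 0: miss, frames [5, 0]
pos 3: 5: hit
pos 4: 0: hit
pos 5: 5: hit
pos 6: 0: hit
pos 7: 4: miss, evict 5, frames [0, 4]
At position 7, page 5 is evicted.

5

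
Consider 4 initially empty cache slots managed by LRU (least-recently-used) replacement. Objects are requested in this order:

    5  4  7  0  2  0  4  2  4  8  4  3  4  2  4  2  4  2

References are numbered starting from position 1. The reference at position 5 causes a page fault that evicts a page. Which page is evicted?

5

pos 1: 5 → fault, frames [5]
pos 2: 4 → fault, frames [5, 4]
pos 3: 7 → fault, frames [5, 4, 7]
pos 4: 0 → fault, frames [5, 4, 7, 0]
pos 5: 2 → fault, evict 5, frames [4, 7, 0, 2]
At position 5, page 5 is evicted.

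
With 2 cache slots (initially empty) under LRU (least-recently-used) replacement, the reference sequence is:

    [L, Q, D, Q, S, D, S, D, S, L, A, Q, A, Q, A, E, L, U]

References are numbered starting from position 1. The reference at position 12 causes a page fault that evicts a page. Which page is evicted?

L

pos 1: L → miss, frames (L)
pos 2: Q → miss, frames (L Q)
pos 3: D → miss, evict L, frames (Q D)
pos 4: Q → hit
pos 5: S → miss, evict D, frames (Q S)
pos 6: D → miss, evict Q, frames (S D)
pos 7: S → hit
pos 8: D → hit
pos 9: S → hit
pos 10: L → miss, evict D, frames (S L)
pos 11: A → miss, evict S, frames (L A)
pos 12: Q → miss, evict L, frames (A Q)
At position 12, page L is evicted.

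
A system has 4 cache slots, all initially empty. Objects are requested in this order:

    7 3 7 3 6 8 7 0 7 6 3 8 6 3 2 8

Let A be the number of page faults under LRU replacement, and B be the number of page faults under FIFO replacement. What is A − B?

Under LRU: F F . . F F . F . . F F . . F . → 8 faults.
Under FIFO: F F . . F F . F F . F . F . F F → 10 faults.
A − B = 8 − 10 = -2.

-2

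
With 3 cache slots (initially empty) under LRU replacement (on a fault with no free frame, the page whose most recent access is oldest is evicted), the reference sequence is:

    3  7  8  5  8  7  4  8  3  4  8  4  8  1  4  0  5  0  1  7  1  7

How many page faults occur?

11

3 -> miss, frames (3)
7 -> miss, frames (3 7)
8 -> miss, frames (3 7 8)
5 -> miss, evict 3, frames (7 8 5)
8 -> hit
7 -> hit
4 -> miss, evict 5, frames (8 7 4)
8 -> hit
3 -> miss, evict 7, frames (4 8 3)
4 -> hit
8 -> hit
4 -> hit
8 -> hit
1 -> miss, evict 3, frames (4 8 1)
4 -> hit
0 -> miss, evict 8, frames (1 4 0)
5 -> miss, evict 1, frames (4 0 5)
0 -> hit
1 -> miss, evict 4, frames (5 0 1)
7 -> miss, evict 5, frames (0 1 7)
1 -> hit
7 -> hit
Page faults: 11.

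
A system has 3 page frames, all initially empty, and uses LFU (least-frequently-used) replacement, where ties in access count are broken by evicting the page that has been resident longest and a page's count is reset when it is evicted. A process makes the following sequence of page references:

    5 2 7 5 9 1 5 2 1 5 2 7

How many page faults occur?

7

5 -> fault, frames {5}
2 -> fault, frames {5,2}
7 -> fault, frames {5,2,7}
5 -> hit
9 -> fault, evict 2, frames {5,7,9}
1 -> fault, evict 7, frames {5,9,1}
5 -> hit
2 -> fault, evict 9, frames {5,1,2}
1 -> hit
5 -> hit
2 -> hit
7 -> fault, evict 1, frames {5,2,7}
Page faults: 7.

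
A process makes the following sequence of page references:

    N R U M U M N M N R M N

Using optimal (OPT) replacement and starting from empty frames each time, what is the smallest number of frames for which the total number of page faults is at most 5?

f=1: 12 faults
f=2: 7 faults
f=3: 5 faults
f=4: 4 faults
Smallest f with faults ≤ 5 is 3.

3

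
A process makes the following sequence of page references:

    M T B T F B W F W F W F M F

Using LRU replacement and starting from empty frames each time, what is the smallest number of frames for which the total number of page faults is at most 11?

f=1: 14 faults
f=2: 8 faults
f=3: 6 faults
f=4: 6 faults
f=5: 5 faults
Smallest f with faults ≤ 11 is 2.

2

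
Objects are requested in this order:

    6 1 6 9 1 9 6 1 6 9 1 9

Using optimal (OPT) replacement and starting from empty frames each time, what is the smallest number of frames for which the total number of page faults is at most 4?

f=1: 12 faults
f=2: 5 faults
f=3: 3 faults
Smallest f with faults ≤ 4 is 3.

3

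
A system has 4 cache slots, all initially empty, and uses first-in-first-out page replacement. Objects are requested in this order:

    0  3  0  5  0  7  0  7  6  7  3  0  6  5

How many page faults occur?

0 -> miss, frames [0]
3 -> miss, frames [0, 3]
0 -> hit
5 -> miss, frames [0, 3, 5]
0 -> hit
7 -> miss, frames [0, 3, 5, 7]
0 -> hit
7 -> hit
6 -> miss, evict 0, frames [3, 5, 7, 6]
7 -> hit
3 -> hit
0 -> miss, evict 3, frames [5, 7, 6, 0]
6 -> hit
5 -> hit
Page faults: 6.

6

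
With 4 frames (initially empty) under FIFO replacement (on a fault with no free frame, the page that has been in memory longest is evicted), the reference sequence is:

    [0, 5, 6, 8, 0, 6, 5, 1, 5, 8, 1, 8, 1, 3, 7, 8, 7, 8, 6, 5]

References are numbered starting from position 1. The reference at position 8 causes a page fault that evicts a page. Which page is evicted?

0

pos 1: 0: fault, frames {0}
pos 2: 5: fault, frames {0,5}
pos 3: 6: fault, frames {0,5,6}
pos 4: 8: fault, frames {0,5,6,8}
pos 5: 0: hit
pos 6: 6: hit
pos 7: 5: hit
pos 8: 1: fault, evict 0, frames {5,6,8,1}
At position 8, page 0 is evicted.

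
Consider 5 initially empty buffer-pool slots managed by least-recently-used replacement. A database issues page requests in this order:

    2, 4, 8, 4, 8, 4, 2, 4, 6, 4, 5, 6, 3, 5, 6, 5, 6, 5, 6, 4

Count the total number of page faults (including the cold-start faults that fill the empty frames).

6

2: miss, frames {2}
4: miss, frames {2,4}
8: miss, frames {2,4,8}
4: hit
8: hit
4: hit
2: hit
4: hit
6: miss, frames {8,2,4,6}
4: hit
5: miss, frames {8,2,6,4,5}
6: hit
3: miss, evict 8, frames {2,4,5,6,3}
5: hit
6: hit
5: hit
6: hit
5: hit
6: hit
4: hit
Page faults: 6.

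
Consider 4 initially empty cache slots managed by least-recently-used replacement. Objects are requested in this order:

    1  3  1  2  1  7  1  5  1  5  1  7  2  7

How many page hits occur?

1 -> miss, frames [1]
3 -> miss, frames [1, 3]
1 -> hit
2 -> miss, frames [3, 1, 2]
1 -> hit
7 -> miss, frames [3, 2, 1, 7]
1 -> hit
5 -> miss, evict 3, frames [2, 7, 1, 5]
1 -> hit
5 -> hit
1 -> hit
7 -> hit
2 -> hit
7 -> hit
Hits: 9.

9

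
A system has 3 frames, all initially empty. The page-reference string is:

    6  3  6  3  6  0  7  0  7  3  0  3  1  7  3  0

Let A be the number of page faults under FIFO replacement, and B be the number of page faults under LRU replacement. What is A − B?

-1

Under FIFO: F F . . . F F . . . . . F . F F → 7 faults.
Under LRU: F F . . . F F . . F . . F F . F → 8 faults.
A − B = 7 − 8 = -1.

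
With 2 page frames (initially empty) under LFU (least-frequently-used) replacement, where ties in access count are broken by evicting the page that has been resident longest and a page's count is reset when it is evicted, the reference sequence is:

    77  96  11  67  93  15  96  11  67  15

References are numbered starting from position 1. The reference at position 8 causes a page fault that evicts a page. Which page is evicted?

15

pos 1: 77 -> miss, frames (77)
pos 2: 96 -> miss, frames (77 96)
pos 3: 11 -> miss, evict 77, frames (96 11)
pos 4: 67 -> miss, evict 96, frames (11 67)
pos 5: 93 -> miss, evict 11, frames (67 93)
pos 6: 15 -> miss, evict 67, frames (93 15)
pos 7: 96 -> miss, evict 93, frames (15 96)
pos 8: 11 -> miss, evict 15, frames (96 11)
At position 8, page 15 is evicted.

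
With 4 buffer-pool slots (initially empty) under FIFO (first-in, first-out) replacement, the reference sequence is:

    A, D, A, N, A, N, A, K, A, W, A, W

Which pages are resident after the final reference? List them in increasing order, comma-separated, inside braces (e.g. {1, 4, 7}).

{A, K, N, W}

A -> fault, frames {A}
D -> fault, frames {A,D}
A -> hit
N -> fault, frames {A,D,N}
A -> hit
N -> hit
A -> hit
K -> fault, frames {A,D,N,K}
A -> hit
W -> fault, evict A, frames {D,N,K,W}
A -> fault, evict D, frames {N,K,W,A}
W -> hit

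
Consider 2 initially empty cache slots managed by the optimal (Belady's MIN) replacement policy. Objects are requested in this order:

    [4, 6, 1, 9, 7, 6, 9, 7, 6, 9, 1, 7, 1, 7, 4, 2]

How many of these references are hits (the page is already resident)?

4 → fault, frames (4)
6 → fault, frames (4 6)
1 → fault, evict 4, frames (6 1)
9 → fault, evict 1, frames (6 9)
7 → fault, evict 9, frames (6 7)
6 → hit
9 → fault, evict 6, frames (7 9)
7 → hit
6 → fault, evict 7, frames (9 6)
9 → hit
1 → fault, evict 6, frames (9 1)
7 → fault, evict 9, frames (1 7)
1 → hit
7 → hit
4 → fault, evict 7, frames (1 4)
2 → fault, evict 4, frames (1 2)
Hits: 5.

5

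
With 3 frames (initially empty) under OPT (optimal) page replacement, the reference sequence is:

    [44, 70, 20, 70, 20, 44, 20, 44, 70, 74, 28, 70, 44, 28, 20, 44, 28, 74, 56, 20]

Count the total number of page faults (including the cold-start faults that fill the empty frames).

8

44 -> miss, frames {44}
70 -> miss, frames {44,70}
20 -> miss, frames {44,70,20}
70 -> hit
20 -> hit
44 -> hit
20 -> hit
44 -> hit
70 -> hit
74 -> miss, evict 20, frames {44,70,74}
28 -> miss, evict 74, frames {44,70,28}
70 -> hit
44 -> hit
28 -> hit
20 -> miss, evict 70, frames {44,28,20}
44 -> hit
28 -> hit
74 -> miss, evict 28, frames {44,20,74}
56 -> miss, evict 74, frames {44,20,56}
20 -> hit
Page faults: 8.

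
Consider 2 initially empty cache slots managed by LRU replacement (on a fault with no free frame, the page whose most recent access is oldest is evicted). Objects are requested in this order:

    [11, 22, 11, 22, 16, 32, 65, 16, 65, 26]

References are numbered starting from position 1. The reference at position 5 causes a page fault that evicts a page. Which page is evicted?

pos 1: 11: miss, frames [11]
pos 2: 22: miss, frames [11, 22]
pos 3: 11: hit
pos 4: 22: hit
pos 5: 16: miss, evict 11, frames [22, 16]
At position 5, page 11 is evicted.

11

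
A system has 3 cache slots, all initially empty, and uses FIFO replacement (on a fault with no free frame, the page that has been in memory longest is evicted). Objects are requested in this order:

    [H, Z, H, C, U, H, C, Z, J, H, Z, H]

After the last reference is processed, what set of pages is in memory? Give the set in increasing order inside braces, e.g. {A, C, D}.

{H, J, Z}

H → fault, frames [H]
Z → fault, frames [H, Z]
H → hit
C → fault, frames [H, Z, C]
U → fault, evict H, frames [Z, C, U]
H → fault, evict Z, frames [C, U, H]
C → hit
Z → fault, evict C, frames [U, H, Z]
J → fault, evict U, frames [H, Z, J]
H → hit
Z → hit
H → hit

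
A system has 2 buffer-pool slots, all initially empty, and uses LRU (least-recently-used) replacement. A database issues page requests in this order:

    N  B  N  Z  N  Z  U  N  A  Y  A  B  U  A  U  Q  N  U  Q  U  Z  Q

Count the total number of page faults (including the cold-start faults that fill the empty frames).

N: miss, frames (N)
B: miss, frames (N B)
N: hit
Z: miss, evict B, frames (N Z)
N: hit
Z: hit
U: miss, evict N, frames (Z U)
N: miss, evict Z, frames (U N)
A: miss, evict U, frames (N A)
Y: miss, evict N, frames (A Y)
A: hit
B: miss, evict Y, frames (A B)
U: miss, evict A, frames (B U)
A: miss, evict B, frames (U A)
U: hit
Q: miss, evict A, frames (U Q)
N: miss, evict U, frames (Q N)
U: miss, evict Q, frames (N U)
Q: miss, evict N, frames (U Q)
U: hit
Z: miss, evict Q, frames (U Z)
Q: miss, evict U, frames (Z Q)
Page faults: 16.

16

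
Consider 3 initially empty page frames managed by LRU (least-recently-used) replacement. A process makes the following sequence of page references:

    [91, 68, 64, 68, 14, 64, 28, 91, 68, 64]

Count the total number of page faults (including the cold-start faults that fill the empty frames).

91 → fault, frames [91]
68 → fault, frames [91, 68]
64 → fault, frames [91, 68, 64]
68 → hit
14 → fault, evict 91, frames [64, 68, 14]
64 → hit
28 → fault, evict 68, frames [14, 64, 28]
91 → fault, evict 14, frames [64, 28, 91]
68 → fault, evict 64, frames [28, 91, 68]
64 → fault, evict 28, frames [91, 68, 64]
Page faults: 8.

8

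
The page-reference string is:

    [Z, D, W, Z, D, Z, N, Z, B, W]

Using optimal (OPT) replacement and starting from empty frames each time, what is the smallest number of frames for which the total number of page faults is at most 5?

f=1: 10 faults
f=2: 7 faults
f=3: 5 faults
f=4: 5 faults
f=5: 5 faults
Smallest f with faults ≤ 5 is 3.

3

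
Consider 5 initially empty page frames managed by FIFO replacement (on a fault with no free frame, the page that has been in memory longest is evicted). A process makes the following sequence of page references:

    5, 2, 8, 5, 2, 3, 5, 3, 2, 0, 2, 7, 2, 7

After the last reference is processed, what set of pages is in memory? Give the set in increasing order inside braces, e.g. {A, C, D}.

{0, 2, 3, 7, 8}

5 -> fault, frames [5]
2 -> fault, frames [5, 2]
8 -> fault, frames [5, 2, 8]
5 -> hit
2 -> hit
3 -> fault, frames [5, 2, 8, 3]
5 -> hit
3 -> hit
2 -> hit
0 -> fault, frames [5, 2, 8, 3, 0]
2 -> hit
7 -> fault, evict 5, frames [2, 8, 3, 0, 7]
2 -> hit
7 -> hit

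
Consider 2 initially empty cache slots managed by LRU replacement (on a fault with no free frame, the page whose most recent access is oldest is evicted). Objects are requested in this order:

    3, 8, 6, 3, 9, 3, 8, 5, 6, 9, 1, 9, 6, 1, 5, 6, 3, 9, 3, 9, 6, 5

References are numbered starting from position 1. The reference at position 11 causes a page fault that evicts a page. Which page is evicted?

6

pos 1: 3 -> miss, frames [3]
pos 2: 8 -> miss, frames [3, 8]
pos 3: 6 -> miss, evict 3, frames [8, 6]
pos 4: 3 -> miss, evict 8, frames [6, 3]
pos 5: 9 -> miss, evict 6, frames [3, 9]
pos 6: 3 -> hit
pos 7: 8 -> miss, evict 9, frames [3, 8]
pos 8: 5 -> miss, evict 3, frames [8, 5]
pos 9: 6 -> miss, evict 8, frames [5, 6]
pos 10: 9 -> miss, evict 5, frames [6, 9]
pos 11: 1 -> miss, evict 6, frames [9, 1]
At position 11, page 6 is evicted.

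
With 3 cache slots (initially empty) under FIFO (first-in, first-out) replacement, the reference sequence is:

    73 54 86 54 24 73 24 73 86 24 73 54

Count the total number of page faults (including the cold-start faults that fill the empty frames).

73 -> fault, frames [73]
54 -> fault, frames [73, 54]
86 -> fault, frames [73, 54, 86]
54 -> hit
24 -> fault, evict 73, frames [54, 86, 24]
73 -> fault, evict 54, frames [86, 24, 73]
24 -> hit
73 -> hit
86 -> hit
24 -> hit
73 -> hit
54 -> fault, evict 86, frames [24, 73, 54]
Page faults: 6.

6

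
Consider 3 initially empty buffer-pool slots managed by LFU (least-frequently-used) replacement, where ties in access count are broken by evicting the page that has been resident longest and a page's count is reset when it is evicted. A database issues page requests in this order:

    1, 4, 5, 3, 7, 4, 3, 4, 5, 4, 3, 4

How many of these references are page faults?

7

1 -> fault, frames {1}
4 -> fault, frames {1,4}
5 -> fault, frames {1,4,5}
3 -> fault, evict 1, frames {4,5,3}
7 -> fault, evict 4, frames {5,3,7}
4 -> fault, evict 5, frames {3,7,4}
3 -> hit
4 -> hit
5 -> fault, evict 7, frames {3,4,5}
4 -> hit
3 -> hit
4 -> hit
Page faults: 7.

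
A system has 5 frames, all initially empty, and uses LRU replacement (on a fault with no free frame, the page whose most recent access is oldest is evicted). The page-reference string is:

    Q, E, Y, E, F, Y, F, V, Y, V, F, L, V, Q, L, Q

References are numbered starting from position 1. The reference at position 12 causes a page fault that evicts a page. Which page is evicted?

Q

pos 1: Q: fault, frames (Q)
pos 2: E: fault, frames (Q E)
pos 3: Y: fault, frames (Q E Y)
pos 4: E: hit
pos 5: F: fault, frames (Q Y E F)
pos 6: Y: hit
pos 7: F: hit
pos 8: V: fault, frames (Q E Y F V)
pos 9: Y: hit
pos 10: V: hit
pos 11: F: hit
pos 12: L: fault, evict Q, frames (E Y V F L)
At position 12, page Q is evicted.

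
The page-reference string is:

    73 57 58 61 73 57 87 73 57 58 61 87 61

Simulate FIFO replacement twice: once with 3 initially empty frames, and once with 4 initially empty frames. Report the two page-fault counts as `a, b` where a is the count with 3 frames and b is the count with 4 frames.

3 frames: F F F F F F F . . F F . . → 9 faults.
4 frames: F F F F . . F F F F F F . → 10 faults.
10 > 9: adding a frame increased faults — Belady's anomaly.

9, 10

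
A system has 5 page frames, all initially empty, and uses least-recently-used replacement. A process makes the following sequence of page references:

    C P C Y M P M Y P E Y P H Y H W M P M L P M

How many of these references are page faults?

C -> fault, frames [C]
P -> fault, frames [C, P]
C -> hit
Y -> fault, frames [P, C, Y]
M -> fault, frames [P, C, Y, M]
P -> hit
M -> hit
Y -> hit
P -> hit
E -> fault, frames [C, M, Y, P, E]
Y -> hit
P -> hit
H -> fault, evict C, frames [M, E, Y, P, H]
Y -> hit
H -> hit
W -> fault, evict M, frames [E, P, Y, H, W]
M -> fault, evict E, frames [P, Y, H, W, M]
P -> hit
M -> hit
L -> fault, evict Y, frames [H, W, P, M, L]
P -> hit
M -> hit
Page faults: 9.

9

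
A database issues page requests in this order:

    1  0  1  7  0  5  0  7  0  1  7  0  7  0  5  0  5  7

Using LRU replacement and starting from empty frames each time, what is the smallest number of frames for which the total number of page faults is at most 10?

f=1: 18 faults
f=2: 11 faults
f=3: 6 faults
f=4: 4 faults
Smallest f with faults ≤ 10 is 3.

3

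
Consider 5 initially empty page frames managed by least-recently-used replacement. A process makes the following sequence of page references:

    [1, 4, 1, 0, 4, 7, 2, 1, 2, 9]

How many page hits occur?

1: miss, frames {1}
4: miss, frames {1,4}
1: hit
0: miss, frames {4,1,0}
4: hit
7: miss, frames {1,0,4,7}
2: miss, frames {1,0,4,7,2}
1: hit
2: hit
9: miss, evict 0, frames {4,7,1,2,9}
Hits: 4.

4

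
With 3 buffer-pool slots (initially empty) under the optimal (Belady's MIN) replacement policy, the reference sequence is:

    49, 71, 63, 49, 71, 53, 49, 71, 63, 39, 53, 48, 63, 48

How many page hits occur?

49 -> miss, frames [49]
71 -> miss, frames [49, 71]
63 -> miss, frames [49, 71, 63]
49 -> hit
71 -> hit
53 -> miss, evict 63, frames [49, 71, 53]
49 -> hit
71 -> hit
63 -> miss, evict 71, frames [49, 53, 63]
39 -> miss, evict 49, frames [53, 63, 39]
53 -> hit
48 -> miss, evict 39, frames [53, 63, 48]
63 -> hit
48 -> hit
Hits: 7.

7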